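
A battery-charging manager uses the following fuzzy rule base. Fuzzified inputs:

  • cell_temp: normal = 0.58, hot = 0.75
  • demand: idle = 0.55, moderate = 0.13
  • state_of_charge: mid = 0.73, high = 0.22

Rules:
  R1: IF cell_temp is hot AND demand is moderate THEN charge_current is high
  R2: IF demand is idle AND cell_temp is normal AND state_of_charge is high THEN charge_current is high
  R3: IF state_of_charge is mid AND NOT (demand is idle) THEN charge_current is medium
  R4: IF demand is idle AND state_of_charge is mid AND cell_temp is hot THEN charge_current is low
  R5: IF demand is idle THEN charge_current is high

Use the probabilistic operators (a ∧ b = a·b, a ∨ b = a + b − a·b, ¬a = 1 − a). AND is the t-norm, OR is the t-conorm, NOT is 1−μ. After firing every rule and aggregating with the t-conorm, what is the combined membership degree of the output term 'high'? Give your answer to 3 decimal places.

R1: hot=0.75, moderate=0.13; AND[a·b] → w = 0.0975
R2: idle=0.55, normal=0.58, high=0.22; AND[a·b] → w = 0.0702
R3: mid=0.73, ¬idle=1−0.55=0.45; AND[a·b] → w = 0.3285
R4: idle=0.55, mid=0.73, hot=0.75; AND[a·b] → w = 0.3011
R5: idle=0.55 → w = 0.5500
Rules with consequent 'high': {R1, R2, R5} → strengths 0.0975, 0.0702, 0.5500
Aggregate via t-conorm [a + b − a·b]: 0.6224

0.622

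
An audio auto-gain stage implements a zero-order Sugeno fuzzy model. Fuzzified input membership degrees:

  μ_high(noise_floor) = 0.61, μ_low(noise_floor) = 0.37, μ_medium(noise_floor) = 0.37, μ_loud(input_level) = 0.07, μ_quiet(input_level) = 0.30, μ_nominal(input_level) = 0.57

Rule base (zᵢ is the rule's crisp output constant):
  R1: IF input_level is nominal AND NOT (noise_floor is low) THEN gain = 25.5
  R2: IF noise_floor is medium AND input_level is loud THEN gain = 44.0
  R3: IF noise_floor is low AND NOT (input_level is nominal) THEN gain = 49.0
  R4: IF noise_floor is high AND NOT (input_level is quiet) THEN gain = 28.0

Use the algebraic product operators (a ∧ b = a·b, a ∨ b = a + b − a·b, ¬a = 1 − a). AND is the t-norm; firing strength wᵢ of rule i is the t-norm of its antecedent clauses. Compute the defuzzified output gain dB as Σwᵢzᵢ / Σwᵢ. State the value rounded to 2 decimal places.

30.94

R1 (z=25.5): nominal=0.57, ¬low=1−0.37=0.63; AND[a·b] → w = 0.3591
R2 (z=44.0): medium=0.37, loud=0.07; AND[a·b] → w = 0.0259
R3 (z=49.0): low=0.37, ¬nominal=1−0.57=0.43; AND[a·b] → w = 0.1591
R4 (z=28.0): high=0.61, ¬quiet=1−0.30=0.70; AND[a·b] → w = 0.4270
Weighted average = (0.3591·25.5 + 0.0259·44.0 + 0.1591·49.0 + 0.4270·28.0) / (0.3591 + 0.0259 + 0.1591 + 0.4270)
  = 30.0486 / 0.9711 = 30.94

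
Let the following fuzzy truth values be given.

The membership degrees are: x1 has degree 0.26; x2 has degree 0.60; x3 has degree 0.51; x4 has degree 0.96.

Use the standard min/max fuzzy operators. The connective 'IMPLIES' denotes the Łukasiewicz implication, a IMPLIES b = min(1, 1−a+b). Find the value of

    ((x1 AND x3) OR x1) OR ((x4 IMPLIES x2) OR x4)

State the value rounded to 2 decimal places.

x1 AND x3 = min(a, b) on (0.26, 0.51) = 0.26
(x1 AND x3) OR x1 = max(a, b) on (0.26, 0.26) = 0.26
x4 IMPLIES x2  [Łukasiewicz: min(1, 1−a+b)] with a=0.96, b=0.60 → 0.64
(x4 IMPLIES x2) OR x4 = max(a, b) on (0.64, 0.96) = 0.96
((x1 AND x3) OR x1) OR ((x4 IMPLIES x2) OR x4) = max(a, b) on (0.26, 0.96) = 0.96

0.96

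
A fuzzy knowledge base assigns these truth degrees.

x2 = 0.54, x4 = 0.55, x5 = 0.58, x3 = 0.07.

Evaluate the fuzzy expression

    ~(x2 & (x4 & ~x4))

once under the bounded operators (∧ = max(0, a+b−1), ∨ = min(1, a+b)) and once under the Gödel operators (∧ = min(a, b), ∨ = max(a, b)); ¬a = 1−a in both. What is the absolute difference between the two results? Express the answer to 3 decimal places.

0.450

Under bounded:
  ~x4 = 1 − 0.55 = 0.45
  x4 & ~x4 = max(0, a+b−1) on (0.55, 0.45) = 0.00
  x2 & (x4 & ~x4) = max(0, a+b−1) on (0.54, 0.00) = 0.00
  ~(x2 & (x4 & ~x4)) = 1 − 0.00 = 1.00
  → value = 1.0000
Under Gödel:
  ~x4 = 1 − 0.55 = 0.45
  x4 & ~x4 = min(a, b) on (0.55, 0.45) = 0.45
  x2 & (x4 & ~x4) = min(a, b) on (0.54, 0.45) = 0.45
  ~(x2 & (x4 & ~x4)) = 1 − 0.45 = 0.55
  → value = 0.5500
|1.0000 − 0.5500| = 0.450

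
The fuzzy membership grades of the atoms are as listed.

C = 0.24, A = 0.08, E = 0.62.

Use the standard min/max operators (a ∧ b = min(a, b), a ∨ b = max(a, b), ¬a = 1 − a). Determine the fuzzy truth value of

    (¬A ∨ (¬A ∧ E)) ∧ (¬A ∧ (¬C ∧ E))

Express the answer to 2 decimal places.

0.62

¬A = 1 − 0.08 = 0.92
¬A = 1 − 0.08 = 0.92
¬A ∧ E = min(a, b) on (0.92, 0.62) = 0.62
¬A ∨ (¬A ∧ E) = max(a, b) on (0.92, 0.62) = 0.92
¬A = 1 − 0.08 = 0.92
¬C = 1 − 0.24 = 0.76
¬C ∧ E = min(a, b) on (0.76, 0.62) = 0.62
¬A ∧ (¬C ∧ E) = min(a, b) on (0.92, 0.62) = 0.62
(¬A ∨ (¬A ∧ E)) ∧ (¬A ∧ (¬C ∧ E)) = min(a, b) on (0.92, 0.62) = 0.62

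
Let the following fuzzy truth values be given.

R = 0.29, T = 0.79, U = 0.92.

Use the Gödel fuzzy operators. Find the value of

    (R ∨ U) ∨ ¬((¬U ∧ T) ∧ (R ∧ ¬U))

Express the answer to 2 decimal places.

0.92

R ∨ U = max(a, b) on (0.29, 0.92) = 0.92
¬U = 1 − 0.92 = 0.08
¬U ∧ T = min(a, b) on (0.08, 0.79) = 0.08
¬U = 1 − 0.92 = 0.08
R ∧ ¬U = min(a, b) on (0.29, 0.08) = 0.08
(¬U ∧ T) ∧ (R ∧ ¬U) = min(a, b) on (0.08, 0.08) = 0.08
¬((¬U ∧ T) ∧ (R ∧ ¬U)) = 1 − 0.08 = 0.92
(R ∨ U) ∨ ¬((¬U ∧ T) ∧ (R ∧ ¬U)) = max(a, b) on (0.92, 0.92) = 0.92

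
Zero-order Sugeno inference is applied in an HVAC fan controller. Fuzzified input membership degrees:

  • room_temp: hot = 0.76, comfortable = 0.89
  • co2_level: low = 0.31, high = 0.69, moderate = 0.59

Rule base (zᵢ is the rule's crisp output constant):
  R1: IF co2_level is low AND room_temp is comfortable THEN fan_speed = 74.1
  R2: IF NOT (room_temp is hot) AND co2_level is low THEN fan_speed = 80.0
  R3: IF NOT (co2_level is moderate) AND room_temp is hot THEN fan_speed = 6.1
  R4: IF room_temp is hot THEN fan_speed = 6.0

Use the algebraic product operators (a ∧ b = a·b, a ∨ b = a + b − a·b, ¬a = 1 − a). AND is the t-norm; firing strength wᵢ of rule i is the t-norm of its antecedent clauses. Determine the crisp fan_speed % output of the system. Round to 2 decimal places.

R1 (z=74.1): low=0.31, comfortable=0.89; AND[a·b] → w = 0.2759
R2 (z=80.0): ¬hot=1−0.76=0.24, low=0.31; AND[a·b] → w = 0.0744
R3 (z=6.1): ¬moderate=1−0.59=0.41, hot=0.76; AND[a·b] → w = 0.3116
R4 (z=6.0): hot=0.76 → w = 0.7600
Weighted average = (0.2759·74.1 + 0.0744·80.0 + 0.3116·6.1 + 0.7600·6.0) / (0.2759 + 0.0744 + 0.3116 + 0.7600)
  = 32.8569 / 1.4219 = 23.11

23.11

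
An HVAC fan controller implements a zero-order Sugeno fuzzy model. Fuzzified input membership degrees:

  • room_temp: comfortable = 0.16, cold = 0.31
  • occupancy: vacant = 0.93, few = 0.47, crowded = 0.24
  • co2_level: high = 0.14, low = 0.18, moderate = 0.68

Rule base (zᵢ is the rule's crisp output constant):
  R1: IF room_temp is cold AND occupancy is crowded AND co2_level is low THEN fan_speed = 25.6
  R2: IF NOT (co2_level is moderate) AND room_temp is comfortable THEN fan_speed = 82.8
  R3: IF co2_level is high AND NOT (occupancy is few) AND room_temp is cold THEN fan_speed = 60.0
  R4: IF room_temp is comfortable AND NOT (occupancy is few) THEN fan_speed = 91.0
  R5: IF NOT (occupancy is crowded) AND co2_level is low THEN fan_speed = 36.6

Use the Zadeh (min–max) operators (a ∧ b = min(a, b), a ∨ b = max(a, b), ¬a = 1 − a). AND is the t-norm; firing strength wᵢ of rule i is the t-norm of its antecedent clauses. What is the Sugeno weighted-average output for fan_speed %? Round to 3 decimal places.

57.810

R1 (z=25.6): cold=0.31, crowded=0.24, low=0.18; AND[min(a, b)] → w = 0.18
R2 (z=82.8): ¬moderate=1−0.68=0.32, comfortable=0.16; AND[min(a, b)] → w = 0.16
R3 (z=60.0): high=0.14, ¬few=1−0.47=0.53, cold=0.31; AND[min(a, b)] → w = 0.14
R4 (z=91.0): comfortable=0.16, ¬few=1−0.47=0.53; AND[min(a, b)] → w = 0.16
R5 (z=36.6): ¬crowded=1−0.24=0.76, low=0.18; AND[min(a, b)] → w = 0.18
Weighted average = (0.18·25.6 + 0.16·82.8 + 0.14·60.0 + 0.16·91.0 + 0.18·36.6) / (0.18 + 0.16 + 0.14 + 0.16 + 0.18)
  = 47.4040 / 0.8200 = 57.810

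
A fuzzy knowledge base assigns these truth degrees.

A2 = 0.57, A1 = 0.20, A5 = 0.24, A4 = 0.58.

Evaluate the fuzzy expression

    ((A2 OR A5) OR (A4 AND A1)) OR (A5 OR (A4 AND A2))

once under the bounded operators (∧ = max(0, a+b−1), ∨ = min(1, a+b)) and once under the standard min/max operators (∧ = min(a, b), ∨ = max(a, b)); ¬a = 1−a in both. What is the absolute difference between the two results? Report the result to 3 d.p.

Under bounded:
  A2 OR A5 = min(1, a+b) on (0.57, 0.24) = 0.81
  A4 AND A1 = max(0, a+b−1) on (0.58, 0.20) = 0.00
  (A2 OR A5) OR (A4 AND A1) = min(1, a+b) on (0.81, 0.00) = 0.81
  A4 AND A2 = max(0, a+b−1) on (0.58, 0.57) = 0.15
  A5 OR (A4 AND A2) = min(1, a+b) on (0.24, 0.15) = 0.39
  ((A2 OR A5) OR (A4 AND A1)) OR (A5 OR (A4 AND A2)) = min(1, a+b) on (0.81, 0.39) = 1.00
  → value = 1.0000
Under standard min/max:
  A2 OR A5 = max(a, b) on (0.57, 0.24) = 0.57
  A4 AND A1 = min(a, b) on (0.58, 0.20) = 0.20
  (A2 OR A5) OR (A4 AND A1) = max(a, b) on (0.57, 0.20) = 0.57
  A4 AND A2 = min(a, b) on (0.58, 0.57) = 0.57
  A5 OR (A4 AND A2) = max(a, b) on (0.24, 0.57) = 0.57
  ((A2 OR A5) OR (A4 AND A1)) OR (A5 OR (A4 AND A2)) = max(a, b) on (0.57, 0.57) = 0.57
  → value = 0.5700
|1.0000 − 0.5700| = 0.430

0.430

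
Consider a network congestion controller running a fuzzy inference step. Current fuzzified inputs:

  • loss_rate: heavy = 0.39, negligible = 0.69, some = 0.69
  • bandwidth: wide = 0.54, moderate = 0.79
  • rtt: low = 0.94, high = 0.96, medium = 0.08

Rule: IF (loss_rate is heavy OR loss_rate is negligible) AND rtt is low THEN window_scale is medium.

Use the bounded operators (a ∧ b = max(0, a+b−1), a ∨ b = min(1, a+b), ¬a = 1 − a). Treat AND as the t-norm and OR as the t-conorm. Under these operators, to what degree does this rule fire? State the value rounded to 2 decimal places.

0.94

firing strength: (heavy=0.39 OR negligible=0.69) = 1.00; AND[max(0, a+b−1)] with low=0.94 → w = 0.94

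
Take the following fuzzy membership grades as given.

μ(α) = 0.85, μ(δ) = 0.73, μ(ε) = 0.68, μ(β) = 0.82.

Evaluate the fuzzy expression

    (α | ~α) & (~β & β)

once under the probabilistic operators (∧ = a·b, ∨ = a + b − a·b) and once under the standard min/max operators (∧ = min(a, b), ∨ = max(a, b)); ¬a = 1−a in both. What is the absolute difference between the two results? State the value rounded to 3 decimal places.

0.051

Under probabilistic:
  ~α = 1 − 0.8500 = 0.1500
  α | ~α = a + b − a·b on (0.8500, 0.1500) = 0.8725
  ~β = 1 − 0.8200 = 0.1800
  ~β & β = a·b on (0.1800, 0.8200) = 0.1476
  (α | ~α) & (~β & β) = a·b on (0.8725, 0.1476) = 0.1288
  → value = 0.1288
Under standard min/max:
  ~α = 1 − 0.85 = 0.15
  α | ~α = max(a, b) on (0.85, 0.15) = 0.85
  ~β = 1 − 0.82 = 0.18
  ~β & β = min(a, b) on (0.18, 0.82) = 0.18
  (α | ~α) & (~β & β) = min(a, b) on (0.85, 0.18) = 0.18
  → value = 0.1800
|0.1288 − 0.1800| = 0.051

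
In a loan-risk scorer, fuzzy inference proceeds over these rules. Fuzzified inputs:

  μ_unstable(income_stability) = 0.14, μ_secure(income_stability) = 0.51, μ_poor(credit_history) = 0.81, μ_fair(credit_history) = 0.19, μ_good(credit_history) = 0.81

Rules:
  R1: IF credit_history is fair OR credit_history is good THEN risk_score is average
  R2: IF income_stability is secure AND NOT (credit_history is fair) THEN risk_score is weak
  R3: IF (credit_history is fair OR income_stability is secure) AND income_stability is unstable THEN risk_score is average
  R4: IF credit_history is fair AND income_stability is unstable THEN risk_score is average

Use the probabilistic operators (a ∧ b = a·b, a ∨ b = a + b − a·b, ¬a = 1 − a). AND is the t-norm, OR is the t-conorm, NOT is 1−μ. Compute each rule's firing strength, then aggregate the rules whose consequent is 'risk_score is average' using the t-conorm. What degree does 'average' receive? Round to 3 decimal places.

0.863

R1: fair=0.19, good=0.81; OR[a + b − a·b] → w = 0.8461
R2: secure=0.51, ¬fair=1−0.19=0.81; AND[a·b] → w = 0.4131
R3: (fair=0.19 OR secure=0.51) = 0.6031; AND[a·b] with unstable=0.14 → w = 0.0844
R4: fair=0.19, unstable=0.14; AND[a·b] → w = 0.0266
Rules with consequent 'average': {R1, R3, R4} → strengths 0.8461, 0.0844, 0.0266
Aggregate via t-conorm [a + b − a·b]: 0.8628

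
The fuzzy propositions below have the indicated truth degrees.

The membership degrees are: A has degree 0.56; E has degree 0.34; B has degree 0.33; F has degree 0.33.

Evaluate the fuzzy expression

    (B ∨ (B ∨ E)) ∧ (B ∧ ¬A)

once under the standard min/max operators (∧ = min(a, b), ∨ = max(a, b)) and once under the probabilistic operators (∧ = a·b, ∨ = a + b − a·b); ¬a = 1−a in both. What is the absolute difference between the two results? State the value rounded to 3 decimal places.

0.228

Under standard min/max:
  B ∨ E = max(a, b) on (0.33, 0.34) = 0.34
  B ∨ (B ∨ E) = max(a, b) on (0.33, 0.34) = 0.34
  ¬A = 1 − 0.56 = 0.44
  B ∧ ¬A = min(a, b) on (0.33, 0.44) = 0.33
  (B ∨ (B ∨ E)) ∧ (B ∧ ¬A) = min(a, b) on (0.34, 0.33) = 0.33
  → value = 0.3300
Under probabilistic:
  B ∨ E = a + b − a·b on (0.3300, 0.3400) = 0.5578
  B ∨ (B ∨ E) = a + b − a·b on (0.3300, 0.5578) = 0.7037
  ¬A = 1 − 0.5600 = 0.4400
  B ∧ ¬A = a·b on (0.3300, 0.4400) = 0.1452
  (B ∨ (B ∨ E)) ∧ (B ∧ ¬A) = a·b on (0.7037, 0.1452) = 0.1022
  → value = 0.1022
|0.3300 − 0.1022| = 0.228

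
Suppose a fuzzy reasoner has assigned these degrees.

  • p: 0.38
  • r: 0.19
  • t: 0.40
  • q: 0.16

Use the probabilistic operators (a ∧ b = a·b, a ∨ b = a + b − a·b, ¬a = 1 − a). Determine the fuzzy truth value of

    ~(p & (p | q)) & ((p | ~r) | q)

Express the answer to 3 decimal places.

p | q = a + b − a·b on (0.3800, 0.1600) = 0.4792
p & (p | q) = a·b on (0.3800, 0.4792) = 0.1821
~(p & (p | q)) = 1 − 0.1821 = 0.8179
~r = 1 − 0.1900 = 0.8100
p | ~r = a + b − a·b on (0.3800, 0.8100) = 0.8822
(p | ~r) | q = a + b − a·b on (0.8822, 0.1600) = 0.9010
~(p & (p | q)) & ((p | ~r) | q) = a·b on (0.8179, 0.9010) = 0.7370

0.737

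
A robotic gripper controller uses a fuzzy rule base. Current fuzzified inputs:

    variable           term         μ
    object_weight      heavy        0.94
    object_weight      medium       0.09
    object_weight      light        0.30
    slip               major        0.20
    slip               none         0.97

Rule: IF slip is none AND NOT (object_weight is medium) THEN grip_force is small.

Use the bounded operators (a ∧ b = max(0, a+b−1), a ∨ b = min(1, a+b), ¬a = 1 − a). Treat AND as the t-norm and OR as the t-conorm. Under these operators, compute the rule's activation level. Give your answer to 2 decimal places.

0.88

firing strength: none=0.97, ¬medium=1−0.09=0.91; AND[max(0, a+b−1)] → w = 0.88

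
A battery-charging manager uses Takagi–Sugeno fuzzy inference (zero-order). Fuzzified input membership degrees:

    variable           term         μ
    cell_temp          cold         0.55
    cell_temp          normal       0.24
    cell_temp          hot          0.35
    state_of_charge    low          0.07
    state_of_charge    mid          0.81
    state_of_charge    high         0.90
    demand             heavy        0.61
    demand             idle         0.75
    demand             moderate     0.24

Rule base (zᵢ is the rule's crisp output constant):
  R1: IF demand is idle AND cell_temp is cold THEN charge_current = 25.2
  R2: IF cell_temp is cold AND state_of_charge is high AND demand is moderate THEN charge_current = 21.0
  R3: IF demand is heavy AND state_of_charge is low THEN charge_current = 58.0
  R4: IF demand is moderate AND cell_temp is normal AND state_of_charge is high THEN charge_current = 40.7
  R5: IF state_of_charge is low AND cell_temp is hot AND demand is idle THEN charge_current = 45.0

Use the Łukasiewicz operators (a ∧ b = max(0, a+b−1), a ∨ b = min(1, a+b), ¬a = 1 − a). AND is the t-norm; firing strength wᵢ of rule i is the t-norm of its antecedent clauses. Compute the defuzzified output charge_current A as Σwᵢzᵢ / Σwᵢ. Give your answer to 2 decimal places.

25.20

R1 (z=25.2): idle=0.75, cold=0.55; AND[max(0, a+b−1)] → w = 0.30
R2 (z=21.0): cold=0.55, high=0.90, moderate=0.24; AND[max(0, a+b−1)] → w = 0.00
R3 (z=58.0): heavy=0.61, low=0.07; AND[max(0, a+b−1)] → w = 0.00
R4 (z=40.7): moderate=0.24, normal=0.24, high=0.90; AND[max(0, a+b−1)] → w = 0.00
R5 (z=45.0): low=0.07, hot=0.35, idle=0.75; AND[max(0, a+b−1)] → w = 0.00
Weighted average = (0.30·25.2 + 0.00·21.0 + 0.00·58.0 + 0.00·40.7 + 0.00·45.0) / (0.30 + 0.00 + 0.00 + 0.00 + 0.00)
  = 7.5600 / 0.3000 = 25.20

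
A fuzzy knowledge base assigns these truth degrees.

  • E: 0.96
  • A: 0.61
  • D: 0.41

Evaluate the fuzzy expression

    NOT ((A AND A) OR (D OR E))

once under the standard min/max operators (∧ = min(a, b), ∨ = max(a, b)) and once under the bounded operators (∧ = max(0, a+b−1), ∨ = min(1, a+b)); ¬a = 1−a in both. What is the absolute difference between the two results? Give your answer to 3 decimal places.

0.040

Under standard min/max:
  A AND A = min(a, b) on (0.61, 0.61) = 0.61
  D OR E = max(a, b) on (0.41, 0.96) = 0.96
  (A AND A) OR (D OR E) = max(a, b) on (0.61, 0.96) = 0.96
  NOT ((A AND A) OR (D OR E)) = 1 − 0.96 = 0.04
  → value = 0.0400
Under bounded:
  A AND A = max(0, a+b−1) on (0.61, 0.61) = 0.22
  D OR E = min(1, a+b) on (0.41, 0.96) = 1.00
  (A AND A) OR (D OR E) = min(1, a+b) on (0.22, 1.00) = 1.00
  NOT ((A AND A) OR (D OR E)) = 1 − 1.00 = 0.00
  → value = 0.0000
|0.0400 − 0.0000| = 0.040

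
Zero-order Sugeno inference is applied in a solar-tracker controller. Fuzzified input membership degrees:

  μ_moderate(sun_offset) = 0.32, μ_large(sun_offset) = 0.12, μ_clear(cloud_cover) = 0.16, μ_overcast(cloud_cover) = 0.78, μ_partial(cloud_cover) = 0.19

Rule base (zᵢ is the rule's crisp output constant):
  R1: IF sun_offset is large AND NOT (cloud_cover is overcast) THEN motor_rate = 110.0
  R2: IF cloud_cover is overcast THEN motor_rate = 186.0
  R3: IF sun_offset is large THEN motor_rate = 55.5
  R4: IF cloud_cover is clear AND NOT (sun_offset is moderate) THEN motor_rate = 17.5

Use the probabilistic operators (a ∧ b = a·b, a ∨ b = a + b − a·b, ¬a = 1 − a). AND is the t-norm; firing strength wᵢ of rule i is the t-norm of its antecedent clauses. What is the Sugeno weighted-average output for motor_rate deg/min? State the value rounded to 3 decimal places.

R1 (z=110.0): large=0.12, ¬overcast=1−0.78=0.22; AND[a·b] → w = 0.0264
R2 (z=186.0): overcast=0.78 → w = 0.7800
R3 (z=55.5): large=0.12 → w = 0.1200
R4 (z=17.5): clear=0.16, ¬moderate=1−0.32=0.68; AND[a·b] → w = 0.1088
Weighted average = (0.0264·110.0 + 0.7800·186.0 + 0.1200·55.5 + 0.1088·17.5) / (0.0264 + 0.7800 + 0.1200 + 0.1088)
  = 156.5480 / 1.0352 = 151.225

151.225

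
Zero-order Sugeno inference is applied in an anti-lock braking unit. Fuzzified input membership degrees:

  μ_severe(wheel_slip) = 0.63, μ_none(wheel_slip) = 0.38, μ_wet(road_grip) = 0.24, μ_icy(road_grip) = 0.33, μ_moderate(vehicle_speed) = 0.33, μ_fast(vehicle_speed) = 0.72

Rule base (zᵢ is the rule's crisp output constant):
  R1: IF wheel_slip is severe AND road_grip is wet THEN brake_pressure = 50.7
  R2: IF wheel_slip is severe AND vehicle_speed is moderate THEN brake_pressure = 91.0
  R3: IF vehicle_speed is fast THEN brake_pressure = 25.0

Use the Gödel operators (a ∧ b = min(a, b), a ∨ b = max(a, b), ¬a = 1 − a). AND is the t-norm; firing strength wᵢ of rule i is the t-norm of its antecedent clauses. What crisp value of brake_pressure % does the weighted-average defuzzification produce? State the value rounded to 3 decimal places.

R1 (z=50.7): severe=0.63, wet=0.24; AND[min(a, b)] → w = 0.24
R2 (z=91.0): severe=0.63, moderate=0.33; AND[min(a, b)] → w = 0.33
R3 (z=25.0): fast=0.72 → w = 0.72
Weighted average = (0.24·50.7 + 0.33·91.0 + 0.72·25.0) / (0.24 + 0.33 + 0.72)
  = 60.1980 / 1.2900 = 46.665

46.665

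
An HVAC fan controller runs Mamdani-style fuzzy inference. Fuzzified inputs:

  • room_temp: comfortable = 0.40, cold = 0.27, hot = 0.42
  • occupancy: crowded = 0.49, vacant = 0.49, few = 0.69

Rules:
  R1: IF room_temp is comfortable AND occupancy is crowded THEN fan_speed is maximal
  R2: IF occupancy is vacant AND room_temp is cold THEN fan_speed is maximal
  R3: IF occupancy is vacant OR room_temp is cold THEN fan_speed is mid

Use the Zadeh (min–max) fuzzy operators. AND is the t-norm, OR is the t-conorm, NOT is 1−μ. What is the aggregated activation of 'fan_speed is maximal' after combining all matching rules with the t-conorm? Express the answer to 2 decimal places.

0.40

R1: comfortable=0.40, crowded=0.49; AND[min(a, b)] → w = 0.40
R2: vacant=0.49, cold=0.27; AND[min(a, b)] → w = 0.27
R3: vacant=0.49, cold=0.27; OR[max(a, b)] → w = 0.49
Rules with consequent 'maximal': {R1, R2} → strengths 0.40, 0.27
Aggregate via t-conorm [max(a, b)]: 0.40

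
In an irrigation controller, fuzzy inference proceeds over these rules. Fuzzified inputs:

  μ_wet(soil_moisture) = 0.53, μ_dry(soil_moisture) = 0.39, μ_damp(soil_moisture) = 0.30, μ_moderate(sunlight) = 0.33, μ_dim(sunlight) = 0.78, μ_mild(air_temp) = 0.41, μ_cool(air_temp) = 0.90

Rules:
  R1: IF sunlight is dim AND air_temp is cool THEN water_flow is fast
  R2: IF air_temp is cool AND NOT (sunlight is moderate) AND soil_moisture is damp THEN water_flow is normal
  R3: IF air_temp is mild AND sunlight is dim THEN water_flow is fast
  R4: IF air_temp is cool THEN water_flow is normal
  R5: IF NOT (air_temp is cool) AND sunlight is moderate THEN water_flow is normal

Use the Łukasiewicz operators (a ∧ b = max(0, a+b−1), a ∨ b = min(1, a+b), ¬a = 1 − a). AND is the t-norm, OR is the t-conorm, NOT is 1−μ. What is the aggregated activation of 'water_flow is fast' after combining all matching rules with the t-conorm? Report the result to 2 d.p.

R1: dim=0.78, cool=0.90; AND[max(0, a+b−1)] → w = 0.68
R2: cool=0.90, ¬moderate=1−0.33=0.67, damp=0.30; AND[max(0, a+b−1)] → w = 0.00
R3: mild=0.41, dim=0.78; AND[max(0, a+b−1)] → w = 0.19
R4: cool=0.90 → w = 0.90
R5: ¬cool=1−0.90=0.10, moderate=0.33; AND[max(0, a+b−1)] → w = 0.00
Rules with consequent 'fast': {R1, R3} → strengths 0.68, 0.19
Aggregate via t-conorm [min(1, a+b)]: 0.87

0.87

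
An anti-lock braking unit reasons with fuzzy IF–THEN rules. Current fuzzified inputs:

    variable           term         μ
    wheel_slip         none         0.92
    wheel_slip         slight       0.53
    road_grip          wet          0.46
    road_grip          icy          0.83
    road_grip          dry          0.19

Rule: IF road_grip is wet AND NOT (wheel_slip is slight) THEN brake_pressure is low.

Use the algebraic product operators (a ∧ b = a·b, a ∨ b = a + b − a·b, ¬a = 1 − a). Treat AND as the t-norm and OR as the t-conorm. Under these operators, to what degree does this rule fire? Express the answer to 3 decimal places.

0.216

firing strength: wet=0.46, ¬slight=1−0.53=0.47; AND[a·b] → w = 0.2162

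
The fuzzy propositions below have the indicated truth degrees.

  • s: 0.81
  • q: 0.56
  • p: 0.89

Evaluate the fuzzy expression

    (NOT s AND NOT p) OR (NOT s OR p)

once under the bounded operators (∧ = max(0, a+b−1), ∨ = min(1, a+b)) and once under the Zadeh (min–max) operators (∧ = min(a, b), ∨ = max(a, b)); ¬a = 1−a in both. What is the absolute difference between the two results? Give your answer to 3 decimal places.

Under bounded:
  NOT s = 1 − 0.81 = 0.19
  NOT p = 1 − 0.89 = 0.11
  NOT s AND NOT p = max(0, a+b−1) on (0.19, 0.11) = 0.00
  NOT s = 1 − 0.81 = 0.19
  NOT s OR p = min(1, a+b) on (0.19, 0.89) = 1.00
  (NOT s AND NOT p) OR (NOT s OR p) = min(1, a+b) on (0.00, 1.00) = 1.00
  → value = 1.0000
Under Zadeh (min–max):
  NOT s = 1 − 0.81 = 0.19
  NOT p = 1 − 0.89 = 0.11
  NOT s AND NOT p = min(a, b) on (0.19, 0.11) = 0.11
  NOT s = 1 − 0.81 = 0.19
  NOT s OR p = max(a, b) on (0.19, 0.89) = 0.89
  (NOT s AND NOT p) OR (NOT s OR p) = max(a, b) on (0.11, 0.89) = 0.89
  → value = 0.8900
|1.0000 − 0.8900| = 0.110

0.110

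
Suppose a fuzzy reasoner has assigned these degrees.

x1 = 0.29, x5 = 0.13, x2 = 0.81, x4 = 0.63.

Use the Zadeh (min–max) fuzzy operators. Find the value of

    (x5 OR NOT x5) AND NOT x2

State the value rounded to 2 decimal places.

NOT x5 = 1 − 0.13 = 0.87
x5 OR NOT x5 = max(a, b) on (0.13, 0.87) = 0.87
NOT x2 = 1 − 0.81 = 0.19
(x5 OR NOT x5) AND NOT x2 = min(a, b) on (0.87, 0.19) = 0.19

0.19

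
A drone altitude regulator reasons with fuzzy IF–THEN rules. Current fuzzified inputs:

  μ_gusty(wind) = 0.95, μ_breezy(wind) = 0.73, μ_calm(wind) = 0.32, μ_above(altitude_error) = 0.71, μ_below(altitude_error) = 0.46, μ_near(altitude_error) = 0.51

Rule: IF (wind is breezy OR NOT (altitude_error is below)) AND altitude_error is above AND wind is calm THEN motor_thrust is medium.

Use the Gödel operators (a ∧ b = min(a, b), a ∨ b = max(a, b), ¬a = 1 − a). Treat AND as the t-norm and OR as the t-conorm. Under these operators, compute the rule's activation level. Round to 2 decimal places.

0.32

firing strength: (breezy=0.73 OR ¬below=1−0.46=0.54) = 0.73; AND[min(a, b)] with above=0.71, calm=0.32 → w = 0.32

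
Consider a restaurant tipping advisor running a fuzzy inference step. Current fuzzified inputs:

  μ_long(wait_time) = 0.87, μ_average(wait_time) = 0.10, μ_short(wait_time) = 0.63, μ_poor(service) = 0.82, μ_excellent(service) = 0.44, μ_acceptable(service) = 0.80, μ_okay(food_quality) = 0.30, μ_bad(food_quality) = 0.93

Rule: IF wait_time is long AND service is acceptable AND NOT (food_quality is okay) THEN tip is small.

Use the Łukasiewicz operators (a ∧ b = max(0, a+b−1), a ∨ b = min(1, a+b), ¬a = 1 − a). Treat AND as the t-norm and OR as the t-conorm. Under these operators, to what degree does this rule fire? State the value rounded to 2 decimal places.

firing strength: long=0.87, acceptable=0.80, ¬okay=1−0.30=0.70; AND[max(0, a+b−1)] → w = 0.37

0.37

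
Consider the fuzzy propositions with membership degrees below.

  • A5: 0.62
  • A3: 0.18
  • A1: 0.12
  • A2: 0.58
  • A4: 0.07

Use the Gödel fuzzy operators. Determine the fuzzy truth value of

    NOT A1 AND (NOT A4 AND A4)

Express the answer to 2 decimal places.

0.07

NOT A1 = 1 − 0.12 = 0.88
NOT A4 = 1 − 0.07 = 0.93
NOT A4 AND A4 = min(a, b) on (0.93, 0.07) = 0.07
NOT A1 AND (NOT A4 AND A4) = min(a, b) on (0.88, 0.07) = 0.07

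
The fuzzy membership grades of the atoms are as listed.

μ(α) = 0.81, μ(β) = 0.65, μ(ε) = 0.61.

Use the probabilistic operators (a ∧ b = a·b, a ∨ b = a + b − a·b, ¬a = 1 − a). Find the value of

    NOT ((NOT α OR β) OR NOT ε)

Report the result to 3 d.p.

0.173

NOT α = 1 − 0.8100 = 0.1900
NOT α OR β = a + b − a·b on (0.1900, 0.6500) = 0.7165
NOT ε = 1 − 0.6100 = 0.3900
(NOT α OR β) OR NOT ε = a + b − a·b on (0.7165, 0.3900) = 0.8271
NOT ((NOT α OR β) OR NOT ε) = 1 − 0.8271 = 0.1729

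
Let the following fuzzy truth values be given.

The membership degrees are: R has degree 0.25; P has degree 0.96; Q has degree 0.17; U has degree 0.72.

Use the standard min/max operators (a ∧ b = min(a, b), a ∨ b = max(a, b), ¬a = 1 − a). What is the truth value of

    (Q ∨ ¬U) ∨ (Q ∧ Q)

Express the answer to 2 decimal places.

¬U = 1 − 0.72 = 0.28
Q ∨ ¬U = max(a, b) on (0.17, 0.28) = 0.28
Q ∧ Q = min(a, b) on (0.17, 0.17) = 0.17
(Q ∨ ¬U) ∨ (Q ∧ Q) = max(a, b) on (0.28, 0.17) = 0.28

0.28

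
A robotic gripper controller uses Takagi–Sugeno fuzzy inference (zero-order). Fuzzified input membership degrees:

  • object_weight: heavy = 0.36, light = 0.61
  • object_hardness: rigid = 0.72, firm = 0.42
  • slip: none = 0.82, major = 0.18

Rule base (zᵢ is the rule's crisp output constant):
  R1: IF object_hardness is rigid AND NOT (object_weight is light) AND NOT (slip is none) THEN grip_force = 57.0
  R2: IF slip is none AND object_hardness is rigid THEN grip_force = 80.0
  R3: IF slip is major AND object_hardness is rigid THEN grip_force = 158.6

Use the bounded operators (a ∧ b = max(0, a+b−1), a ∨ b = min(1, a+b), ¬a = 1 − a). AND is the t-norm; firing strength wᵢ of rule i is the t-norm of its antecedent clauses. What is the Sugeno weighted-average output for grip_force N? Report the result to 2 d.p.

80.00

R1 (z=57.0): rigid=0.72, ¬light=1−0.61=0.39, ¬none=1−0.82=0.18; AND[max(0, a+b−1)] → w = 0.00
R2 (z=80.0): none=0.82, rigid=0.72; AND[max(0, a+b−1)] → w = 0.54
R3 (z=158.6): major=0.18, rigid=0.72; AND[max(0, a+b−1)] → w = 0.00
Weighted average = (0.00·57.0 + 0.54·80.0 + 0.00·158.6) / (0.00 + 0.54 + 0.00)
  = 43.2000 / 0.5400 = 80.00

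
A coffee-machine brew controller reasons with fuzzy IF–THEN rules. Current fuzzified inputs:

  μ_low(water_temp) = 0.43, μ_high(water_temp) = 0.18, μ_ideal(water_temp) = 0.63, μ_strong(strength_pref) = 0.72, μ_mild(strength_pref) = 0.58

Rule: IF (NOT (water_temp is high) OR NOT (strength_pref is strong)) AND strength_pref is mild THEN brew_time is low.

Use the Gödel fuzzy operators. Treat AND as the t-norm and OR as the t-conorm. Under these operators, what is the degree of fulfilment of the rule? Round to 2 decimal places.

firing strength: (¬high=1−0.18=0.82 OR ¬strong=1−0.72=0.28) = 0.82; AND[min(a, b)] with mild=0.58 → w = 0.58

0.58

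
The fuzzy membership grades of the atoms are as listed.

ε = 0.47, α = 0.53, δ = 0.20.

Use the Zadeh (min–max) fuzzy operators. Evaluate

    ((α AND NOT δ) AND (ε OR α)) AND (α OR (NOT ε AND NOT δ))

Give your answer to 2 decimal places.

NOT δ = 1 − 0.20 = 0.80
α AND NOT δ = min(a, b) on (0.53, 0.80) = 0.53
ε OR α = max(a, b) on (0.47, 0.53) = 0.53
(α AND NOT δ) AND (ε OR α) = min(a, b) on (0.53, 0.53) = 0.53
NOT ε = 1 − 0.47 = 0.53
NOT δ = 1 − 0.20 = 0.80
NOT ε AND NOT δ = min(a, b) on (0.53, 0.80) = 0.53
α OR (NOT ε AND NOT δ) = max(a, b) on (0.53, 0.53) = 0.53
((α AND NOT δ) AND (ε OR α)) AND (α OR (NOT ε AND NOT δ)) = min(a, b) on (0.53, 0.53) = 0.53

0.53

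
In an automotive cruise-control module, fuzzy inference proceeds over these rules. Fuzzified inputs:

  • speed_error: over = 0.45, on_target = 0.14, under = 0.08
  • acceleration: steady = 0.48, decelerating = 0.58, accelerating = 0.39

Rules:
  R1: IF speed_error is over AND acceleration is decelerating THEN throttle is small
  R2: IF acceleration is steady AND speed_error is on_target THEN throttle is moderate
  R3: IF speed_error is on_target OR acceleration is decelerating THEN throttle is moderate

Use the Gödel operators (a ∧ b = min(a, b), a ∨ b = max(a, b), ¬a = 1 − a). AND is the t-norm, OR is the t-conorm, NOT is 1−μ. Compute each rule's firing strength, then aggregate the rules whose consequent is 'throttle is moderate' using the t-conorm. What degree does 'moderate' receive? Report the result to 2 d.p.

R1: over=0.45, decelerating=0.58; AND[min(a, b)] → w = 0.45
R2: steady=0.48, on_target=0.14; AND[min(a, b)] → w = 0.14
R3: on_target=0.14, decelerating=0.58; OR[max(a, b)] → w = 0.58
Rules with consequent 'moderate': {R2, R3} → strengths 0.14, 0.58
Aggregate via t-conorm [max(a, b)]: 0.58

0.58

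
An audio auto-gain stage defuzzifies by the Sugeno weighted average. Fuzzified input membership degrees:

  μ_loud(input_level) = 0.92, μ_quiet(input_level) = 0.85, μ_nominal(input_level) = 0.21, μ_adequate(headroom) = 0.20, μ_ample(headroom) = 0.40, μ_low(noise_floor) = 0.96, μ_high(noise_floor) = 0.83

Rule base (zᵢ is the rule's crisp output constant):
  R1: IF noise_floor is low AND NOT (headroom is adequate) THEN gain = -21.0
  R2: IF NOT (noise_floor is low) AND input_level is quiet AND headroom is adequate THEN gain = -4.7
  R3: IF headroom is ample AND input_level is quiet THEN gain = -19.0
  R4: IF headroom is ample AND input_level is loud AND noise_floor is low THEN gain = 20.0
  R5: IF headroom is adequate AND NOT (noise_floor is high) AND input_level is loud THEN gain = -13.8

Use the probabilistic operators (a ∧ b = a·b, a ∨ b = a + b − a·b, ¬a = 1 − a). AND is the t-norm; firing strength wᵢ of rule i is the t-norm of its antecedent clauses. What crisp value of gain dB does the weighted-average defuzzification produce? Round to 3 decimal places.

R1 (z=-21.0): low=0.96, ¬adequate=1−0.20=0.80; AND[a·b] → w = 0.7680
R2 (z=-4.7): ¬low=1−0.96=0.04, quiet=0.85, adequate=0.20; AND[a·b] → w = 0.0068
R3 (z=-19.0): ample=0.40, quiet=0.85; AND[a·b] → w = 0.3400
R4 (z=20.0): ample=0.40, loud=0.92, low=0.96; AND[a·b] → w = 0.3533
R5 (z=-13.8): adequate=0.20, ¬high=1−0.83=0.17, loud=0.92; AND[a·b] → w = 0.0313
Weighted average = (0.7680·-21.0 + 0.0068·-4.7 + 0.3400·-19.0 + 0.3533·20.0 + 0.0313·-13.8) / (0.7680 + 0.0068 + 0.3400 + 0.3533 + 0.0313)
  = -15.9860 / 1.4994 = -10.662

-10.662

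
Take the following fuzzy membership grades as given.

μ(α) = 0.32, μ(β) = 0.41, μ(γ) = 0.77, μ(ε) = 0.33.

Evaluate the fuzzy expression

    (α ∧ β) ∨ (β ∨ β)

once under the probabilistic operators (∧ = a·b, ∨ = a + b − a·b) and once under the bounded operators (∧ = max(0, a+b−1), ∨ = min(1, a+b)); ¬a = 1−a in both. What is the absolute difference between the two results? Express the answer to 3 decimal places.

0.122

Under probabilistic:
  α ∧ β = a·b on (0.3200, 0.4100) = 0.1312
  β ∨ β = a + b − a·b on (0.4100, 0.4100) = 0.6519
  (α ∧ β) ∨ (β ∨ β) = a + b − a·b on (0.1312, 0.6519) = 0.6976
  → value = 0.6976
Under bounded:
  α ∧ β = max(0, a+b−1) on (0.32, 0.41) = 0.00
  β ∨ β = min(1, a+b) on (0.41, 0.41) = 0.82
  (α ∧ β) ∨ (β ∨ β) = min(1, a+b) on (0.00, 0.82) = 0.82
  → value = 0.8200
|0.6976 − 0.8200| = 0.122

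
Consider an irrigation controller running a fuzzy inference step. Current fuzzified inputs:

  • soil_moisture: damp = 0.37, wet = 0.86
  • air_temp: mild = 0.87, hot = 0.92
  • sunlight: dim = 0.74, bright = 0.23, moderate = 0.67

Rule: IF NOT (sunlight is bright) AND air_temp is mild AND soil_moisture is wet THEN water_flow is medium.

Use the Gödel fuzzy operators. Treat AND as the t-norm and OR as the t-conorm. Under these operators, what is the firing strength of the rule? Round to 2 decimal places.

firing strength: ¬bright=1−0.23=0.77, mild=0.87, wet=0.86; AND[min(a, b)] → w = 0.77

0.77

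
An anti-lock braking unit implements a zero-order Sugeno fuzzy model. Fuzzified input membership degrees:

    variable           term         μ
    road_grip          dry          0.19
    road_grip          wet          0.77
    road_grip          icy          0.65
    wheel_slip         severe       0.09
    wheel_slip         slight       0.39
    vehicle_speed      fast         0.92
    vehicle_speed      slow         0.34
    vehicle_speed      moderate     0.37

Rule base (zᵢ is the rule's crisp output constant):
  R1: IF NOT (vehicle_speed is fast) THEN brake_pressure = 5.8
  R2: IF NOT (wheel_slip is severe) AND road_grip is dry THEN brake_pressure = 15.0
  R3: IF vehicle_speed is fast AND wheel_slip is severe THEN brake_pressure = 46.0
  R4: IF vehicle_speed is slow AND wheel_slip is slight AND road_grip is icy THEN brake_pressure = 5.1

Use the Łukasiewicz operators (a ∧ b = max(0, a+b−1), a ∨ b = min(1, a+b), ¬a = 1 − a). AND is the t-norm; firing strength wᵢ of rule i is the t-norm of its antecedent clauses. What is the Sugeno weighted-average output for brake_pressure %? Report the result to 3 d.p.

12.758

R1 (z=5.8): ¬fast=1−0.92=0.08 → w = 0.08
R2 (z=15.0): ¬severe=1−0.09=0.91, dry=0.19; AND[max(0, a+b−1)] → w = 0.10
R3 (z=46.0): fast=0.92, severe=0.09; AND[max(0, a+b−1)] → w = 0.01
R4 (z=5.1): slow=0.34, slight=0.39, icy=0.65; AND[max(0, a+b−1)] → w = 0.00
Weighted average = (0.08·5.8 + 0.10·15.0 + 0.01·46.0 + 0.00·5.1) / (0.08 + 0.10 + 0.01 + 0.00)
  = 2.4240 / 0.1900 = 12.758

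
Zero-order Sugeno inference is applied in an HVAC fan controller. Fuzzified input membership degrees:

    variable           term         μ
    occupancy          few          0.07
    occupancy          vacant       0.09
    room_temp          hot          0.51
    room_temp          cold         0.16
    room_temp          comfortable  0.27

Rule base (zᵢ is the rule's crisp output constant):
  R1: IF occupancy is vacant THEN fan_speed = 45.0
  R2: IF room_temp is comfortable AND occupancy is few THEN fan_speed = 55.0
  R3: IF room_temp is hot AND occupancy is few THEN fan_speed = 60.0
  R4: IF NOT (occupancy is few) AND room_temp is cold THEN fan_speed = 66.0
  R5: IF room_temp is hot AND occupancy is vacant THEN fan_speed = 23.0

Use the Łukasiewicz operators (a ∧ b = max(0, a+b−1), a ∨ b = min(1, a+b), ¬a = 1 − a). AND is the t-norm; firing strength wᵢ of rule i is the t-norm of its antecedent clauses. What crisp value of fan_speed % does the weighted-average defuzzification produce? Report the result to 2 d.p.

55.50

R1 (z=45.0): vacant=0.09 → w = 0.09
R2 (z=55.0): comfortable=0.27, few=0.07; AND[max(0, a+b−1)] → w = 0.00
R3 (z=60.0): hot=0.51, few=0.07; AND[max(0, a+b−1)] → w = 0.00
R4 (z=66.0): ¬few=1−0.07=0.93, cold=0.16; AND[max(0, a+b−1)] → w = 0.09
R5 (z=23.0): hot=0.51, vacant=0.09; AND[max(0, a+b−1)] → w = 0.00
Weighted average = (0.09·45.0 + 0.00·55.0 + 0.00·60.0 + 0.09·66.0 + 0.00·23.0) / (0.09 + 0.00 + 0.00 + 0.09 + 0.00)
  = 9.9900 / 0.1800 = 55.50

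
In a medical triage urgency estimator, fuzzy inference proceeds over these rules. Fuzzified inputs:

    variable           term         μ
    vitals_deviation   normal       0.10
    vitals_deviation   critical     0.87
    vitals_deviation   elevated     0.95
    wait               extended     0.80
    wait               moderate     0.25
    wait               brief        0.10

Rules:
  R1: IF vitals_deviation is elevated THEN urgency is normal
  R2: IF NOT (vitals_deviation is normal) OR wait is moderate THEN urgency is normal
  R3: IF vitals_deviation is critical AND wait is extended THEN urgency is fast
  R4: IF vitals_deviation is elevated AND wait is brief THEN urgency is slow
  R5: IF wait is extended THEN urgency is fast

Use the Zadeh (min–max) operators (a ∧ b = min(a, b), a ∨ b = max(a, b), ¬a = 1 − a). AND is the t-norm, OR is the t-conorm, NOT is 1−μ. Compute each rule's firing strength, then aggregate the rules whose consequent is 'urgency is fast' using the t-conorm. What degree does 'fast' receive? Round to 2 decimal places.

0.80

R1: elevated=0.95 → w = 0.95
R2: ¬normal=1−0.10=0.90, moderate=0.25; OR[max(a, b)] → w = 0.90
R3: critical=0.87, extended=0.80; AND[min(a, b)] → w = 0.80
R4: elevated=0.95, brief=0.10; AND[min(a, b)] → w = 0.10
R5: extended=0.80 → w = 0.80
Rules with consequent 'fast': {R3, R5} → strengths 0.80, 0.80
Aggregate via t-conorm [max(a, b)]: 0.80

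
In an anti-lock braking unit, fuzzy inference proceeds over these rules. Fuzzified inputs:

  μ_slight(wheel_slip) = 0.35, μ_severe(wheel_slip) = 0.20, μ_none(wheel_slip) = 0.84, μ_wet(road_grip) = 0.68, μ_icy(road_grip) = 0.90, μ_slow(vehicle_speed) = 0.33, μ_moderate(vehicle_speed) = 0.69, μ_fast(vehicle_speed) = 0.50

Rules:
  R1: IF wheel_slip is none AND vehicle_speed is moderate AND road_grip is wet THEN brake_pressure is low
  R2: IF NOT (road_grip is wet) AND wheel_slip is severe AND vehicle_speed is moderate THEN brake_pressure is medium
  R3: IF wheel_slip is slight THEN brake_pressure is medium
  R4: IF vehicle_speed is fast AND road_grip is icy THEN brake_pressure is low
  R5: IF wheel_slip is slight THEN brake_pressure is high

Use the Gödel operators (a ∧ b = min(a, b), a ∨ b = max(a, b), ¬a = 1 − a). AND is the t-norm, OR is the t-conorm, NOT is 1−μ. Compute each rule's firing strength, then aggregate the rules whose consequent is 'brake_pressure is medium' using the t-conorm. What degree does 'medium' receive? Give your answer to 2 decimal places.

0.35

R1: none=0.84, moderate=0.69, wet=0.68; AND[min(a, b)] → w = 0.68
R2: ¬wet=1−0.68=0.32, severe=0.20, moderate=0.69; AND[min(a, b)] → w = 0.20
R3: slight=0.35 → w = 0.35
R4: fast=0.50, icy=0.90; AND[min(a, b)] → w = 0.50
R5: slight=0.35 → w = 0.35
Rules with consequent 'medium': {R2, R3} → strengths 0.20, 0.35
Aggregate via t-conorm [max(a, b)]: 0.35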